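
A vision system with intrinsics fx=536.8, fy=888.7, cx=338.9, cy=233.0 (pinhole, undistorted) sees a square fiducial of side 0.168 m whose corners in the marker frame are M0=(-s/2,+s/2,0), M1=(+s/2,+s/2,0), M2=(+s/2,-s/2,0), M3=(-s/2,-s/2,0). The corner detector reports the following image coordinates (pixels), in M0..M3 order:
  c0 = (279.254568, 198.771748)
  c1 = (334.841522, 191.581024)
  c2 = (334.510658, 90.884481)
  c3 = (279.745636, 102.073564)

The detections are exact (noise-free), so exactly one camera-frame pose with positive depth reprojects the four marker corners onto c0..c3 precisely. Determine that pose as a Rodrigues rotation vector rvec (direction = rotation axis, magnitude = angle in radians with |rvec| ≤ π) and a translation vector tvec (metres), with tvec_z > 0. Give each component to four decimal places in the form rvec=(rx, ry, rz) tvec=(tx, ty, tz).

rvec=(-0.1294, 0.3816, -0.0316) tvec=(-0.0893, -0.1457, 1.4806)

Intrinsics K: fx=536.8, fy=888.7, cx=338.9, cy=233.0
Marker side s = 0.168 m; corners in marker frame (Z=0):
  M0 = (-0.0840, +0.0840, 0)
  M1 = (+0.0840, +0.0840, 0)
  M2 = (+0.0840, -0.0840, 0)
  M3 = (-0.0840, -0.0840, 0)
Detected image corners:
  c0 = (279.254568, 198.771748) px
  c1 = (334.841522, 191.581024) px
  c2 = (334.510658, 90.884481) px
  c3 = (279.745636, 102.073564) px
Planar DLT: solve 8×8 A·h = b for H (H[2,2]=1):
  H  [+251.81363 -27.86874 +306.51037]
  H  [-91.16441 +574.25164 +145.55491]
  H  [-0.24943 -0.08903 +1.00000]
B = K⁻¹H; ‖b₁‖=0.675420, ‖b₂‖=0.675420; λ = 2/(‖b₁‖+‖b₂‖) = 1.480559, sign → tz>0 ⇒ λ=+1.480559
r₁ = λ·B[:,0] = (+0.92768,-0.05506,-0.36929); r₂ = λ·B[:,1] = (+0.00636,+0.99125,-0.13182)
r₃ = r₁×r₂ = (+0.37332,+0.11994,+0.91992); SVD([r₁ r₂ r₃]) → R = UVᵀ:
  R  [+0.92768 +0.00636 +0.37332]
  R  [-0.05506 +0.99125 +0.11994]
  R  [-0.36929 -0.13182 +0.91992]
t = (-0.08933, -0.14568, +1.48056) m
tr R = 2.838850; θ = arccos((tr R − 1)/2) = 0.404180 rad = 23.158°
axis k = ((R−Rᵀ)₃₂, (R−Rᵀ)₁₃, (R−Rᵀ)₂₁) / (2 sinθ) = (-0.320083, +0.944167, -0.078080)
rvec = θ·k = (-0.129371, +0.381613, -0.031558)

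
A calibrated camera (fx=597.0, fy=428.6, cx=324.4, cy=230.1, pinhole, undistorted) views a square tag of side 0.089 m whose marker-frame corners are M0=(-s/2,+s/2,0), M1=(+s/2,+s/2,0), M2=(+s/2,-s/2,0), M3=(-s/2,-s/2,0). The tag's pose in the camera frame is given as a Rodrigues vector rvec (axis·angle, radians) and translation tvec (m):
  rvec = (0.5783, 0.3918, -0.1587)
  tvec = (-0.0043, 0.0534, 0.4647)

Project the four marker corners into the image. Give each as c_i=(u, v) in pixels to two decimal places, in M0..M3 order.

c0=(284.57, 308.09) c1=(385.11, 311.06) c2=(359.68, 245.17) c3=(251.40, 247.05)

Intrinsics K: fx=597.0, fy=428.6, cx=324.4, cy=230.1
Marker side s = 0.089 m; corners in marker frame (Z=0):
  M0 = (-0.0445, +0.0445, 0)
  M1 = (+0.0445, +0.0445, 0)
  M2 = (+0.0445, -0.0445, 0)
  M3 = (-0.0445, -0.0445, 0)
rvec = (0.5783, 0.3918, -0.1587), |rvec| = θ = 0.71633 rad = 41.042°
Rodrigues: sinθ=0.65662, 1−cosθ=0.24578; R = I + sinθ·[k]× + (1−cosθ)·[k]×²:
    [+0.91441 +0.25400 +0.31518]
    [-0.03695 +0.82775 -0.55988]
    [-0.40310 +0.50031 +0.76629]
t = (-0.0043, 0.0534, 0.4647) m
M0: Pc = R·M0+t = (-0.03369, +0.09188, +0.50490); u = 597.0·(-0.03369)/0.50490 + 324.4 = 284.5667, v = 428.6·(+0.09188)/0.50490 + 230.1 = 308.0940
M1: Pc = R·M1+t = (+0.04769, +0.08859, +0.46903); u = 597.0·(+0.04769)/0.46903 + 324.4 = 385.1075, v = 428.6·(+0.08859)/0.46903 + 230.1 = 311.0551
M2: Pc = R·M2+t = (+0.02509, +0.01492, +0.42450); u = 597.0·(+0.02509)/0.42450 + 324.4 = 359.6833, v = 428.6·(+0.01492)/0.42450 + 230.1 = 245.1653
M3: Pc = R·M3+t = (-0.05629, +0.01821, +0.46037); u = 597.0·(-0.05629)/0.46037 + 324.4 = 251.3993, v = 428.6·(+0.01821)/0.46037 + 230.1 = 247.0524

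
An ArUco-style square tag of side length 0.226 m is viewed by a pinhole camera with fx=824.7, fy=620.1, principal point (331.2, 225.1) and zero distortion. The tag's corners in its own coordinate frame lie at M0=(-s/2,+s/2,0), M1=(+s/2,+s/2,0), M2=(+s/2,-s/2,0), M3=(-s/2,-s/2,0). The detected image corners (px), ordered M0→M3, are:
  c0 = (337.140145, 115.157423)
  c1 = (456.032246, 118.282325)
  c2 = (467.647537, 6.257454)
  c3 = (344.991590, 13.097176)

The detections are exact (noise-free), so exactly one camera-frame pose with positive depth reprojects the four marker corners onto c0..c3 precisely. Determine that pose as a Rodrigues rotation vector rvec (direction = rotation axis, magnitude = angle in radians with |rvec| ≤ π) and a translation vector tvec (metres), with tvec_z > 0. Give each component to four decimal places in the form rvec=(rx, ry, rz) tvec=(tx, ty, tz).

rvec=(0.1202, 0.5939, 0.0982) tvec=(0.1099, -0.3497, 1.3450)

Intrinsics K: fx=824.7, fy=620.1, cx=331.2, cy=225.1
Marker side s = 0.226 m; corners in marker frame (Z=0):
  M0 = (-0.1130, +0.1130, 0)
  M1 = (+0.1130, +0.1130, 0)
  M2 = (+0.1130, -0.1130, 0)
  M3 = (-0.1130, -0.1130, 0)
Detected image corners:
  c0 = (337.140145, 115.157423) px
  c1 = (456.032246, 118.282325) px
  c2 = (467.647537, 6.257454) px
  c3 = (344.991590, 13.097176) px
Planar DLT: solve 8×8 A·h = b for H (H[2,2]=1):
  H  [+369.67000 -0.59137 +398.59691]
  H  [-33.87422 +479.24418 +63.87573]
  H  [-0.41008 +0.10485 +1.00000]
B = K⁻¹H; ‖b₁‖=0.743467, ‖b₂‖=0.743467; λ = 2/(‖b₁‖+‖b₂‖) = 1.345050, sign → tz>0 ⇒ λ=+1.345050
r₁ = λ·B[:,0] = (+0.82443,+0.12675,-0.55158); r₂ = λ·B[:,1] = (-0.05760,+0.98833,+0.14102)
r₃ = r₁×r₂ = (+0.56302,-0.08449,+0.82211); SVD([r₁ r₂ r₃]) → R = UVᵀ:
  R  [+0.82443 -0.05760 +0.56302]
  R  [+0.12675 +0.98833 -0.08449]
  R  [-0.55158 +0.14102 +0.82211]
t = (+0.10992, -0.34971, +1.34505) m
tr R = 2.634873; θ = arccos((tr R − 1)/2) = 0.613850 rad = 35.171°
axis k = ((R−Rᵀ)₃₂, (R−Rᵀ)₁₃, (R−Rᵀ)₂₁) / (2 sinθ) = (+0.195754, +0.967509, +0.160022)
rvec = θ·k = (+0.120164, +0.593905, +0.098230)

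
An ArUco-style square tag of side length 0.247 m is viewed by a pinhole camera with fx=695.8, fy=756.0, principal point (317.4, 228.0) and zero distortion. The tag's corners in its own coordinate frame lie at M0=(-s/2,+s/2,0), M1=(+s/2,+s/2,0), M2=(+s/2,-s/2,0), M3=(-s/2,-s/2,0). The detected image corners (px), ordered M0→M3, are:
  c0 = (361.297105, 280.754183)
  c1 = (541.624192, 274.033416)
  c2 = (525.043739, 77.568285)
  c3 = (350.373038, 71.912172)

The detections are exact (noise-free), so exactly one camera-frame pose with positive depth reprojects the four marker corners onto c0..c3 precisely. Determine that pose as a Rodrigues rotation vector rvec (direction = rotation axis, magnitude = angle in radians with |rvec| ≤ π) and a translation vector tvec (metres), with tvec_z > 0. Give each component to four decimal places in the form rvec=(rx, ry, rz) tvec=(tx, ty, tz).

Intrinsics K: fx=695.8, fy=756.0, cx=317.4, cy=228.0
Marker side s = 0.247 m; corners in marker frame (Z=0):
  M0 = (-0.1235, +0.1235, 0)
  M1 = (+0.1235, +0.1235, 0)
  M2 = (+0.1235, -0.1235, 0)
  M3 = (-0.1235, -0.1235, 0)
Detected image corners:
  c0 = (361.297105, 280.754183) px
  c1 = (541.624192, 274.033416) px
  c2 = (525.043739, 77.568285) px
  c3 = (350.373038, 71.912172) px
Planar DLT: solve 8×8 A·h = b for H (H[2,2]=1):
  H  [+828.16602 -9.83634 +447.16459]
  H  [+41.76965 +793.61261 +174.20504]
  H  [+0.24687 -0.14814 +1.00000]
B = K⁻¹H; ‖b₁‖=1.105704, ‖b₂‖=1.105704; λ = 2/(‖b₁‖+‖b₂‖) = 0.904401, sign → tz>0 ⇒ λ=+0.904401
r₁ = λ·B[:,0] = (+0.97460,-0.01737,+0.22327); r₂ = λ·B[:,1] = (+0.04833,+0.98980,-0.13398)
r₃ = r₁×r₂ = (-0.21867,+0.14137,+0.96550); SVD([r₁ r₂ r₃]) → R = UVᵀ:
  R  [+0.97460 +0.04833 -0.21867]
  R  [-0.01737 +0.98980 +0.14137]
  R  [+0.22327 -0.13398 +0.96550]
t = (+0.16867, -0.06435, +0.90440) m
tr R = 2.929909; θ = arccos((tr R − 1)/2) = 0.265525 rad = 15.213°
axis k = ((R−Rᵀ)₃₂, (R−Rᵀ)₁₃, (R−Rᵀ)₂₁) / (2 sinθ) = (-0.524647, -0.842066, -0.125183)
rvec = θ·k = (-0.139307, -0.223590, -0.033239)

rvec=(-0.1393, -0.2236, -0.0332) tvec=(0.1687, -0.0644, 0.9044)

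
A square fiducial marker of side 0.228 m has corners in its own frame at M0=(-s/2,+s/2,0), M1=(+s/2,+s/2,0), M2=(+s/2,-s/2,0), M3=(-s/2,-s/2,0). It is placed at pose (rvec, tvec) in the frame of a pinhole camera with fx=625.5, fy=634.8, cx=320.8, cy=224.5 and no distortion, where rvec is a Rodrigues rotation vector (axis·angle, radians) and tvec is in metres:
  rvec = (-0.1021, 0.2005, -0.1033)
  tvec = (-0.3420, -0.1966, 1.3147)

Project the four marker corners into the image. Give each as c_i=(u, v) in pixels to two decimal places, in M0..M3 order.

c0=(111.70, 190.47) c1=(213.10, 176.58) c2=(205.14, 67.80) c3=(105.90, 84.98)

Intrinsics K: fx=625.5, fy=634.8, cx=320.8, cy=224.5
Marker side s = 0.228 m; corners in marker frame (Z=0):
  M0 = (-0.1140, +0.1140, 0)
  M1 = (+0.1140, +0.1140, 0)
  M2 = (+0.1140, -0.1140, 0)
  M3 = (-0.1140, -0.1140, 0)
rvec = (-0.1021, 0.2005, -0.1033), |rvec| = θ = 0.24758 rad = 14.185°
Rodrigues: sinθ=0.24506, 1−cosθ=0.03049; R = I + sinθ·[k]× + (1−cosθ)·[k]×²:
    [+0.97469 +0.09206 +0.20370]
    [-0.11243 +0.98951 +0.09076]
    [-0.19321 -0.11136 +0.97482]
t = (-0.3420, -0.1966, 1.3147) m
M0: Pc = R·M0+t = (-0.44262, -0.07098, +1.32403); u = 625.5·(-0.44262)/1.32403 + 320.8 = 111.6971, v = 634.8·(-0.07098)/1.32403 + 224.5 = 190.4694
M1: Pc = R·M1+t = (-0.22039, -0.09661, +1.27998); u = 625.5·(-0.22039)/1.27998 + 320.8 = 213.1000, v = 634.8·(-0.09661)/1.27998 + 224.5 = 176.5850
M2: Pc = R·M2+t = (-0.24138, -0.32222, +1.30537); u = 625.5·(-0.24138)/1.30537 + 320.8 = 205.1367, v = 634.8·(-0.32222)/1.30537 + 224.5 = 67.8043
M3: Pc = R·M3+t = (-0.46361, -0.29659, +1.34942); u = 625.5·(-0.46361)/1.34942 + 320.8 = 105.9017, v = 634.8·(-0.29659)/1.34942 + 224.5 = 84.9786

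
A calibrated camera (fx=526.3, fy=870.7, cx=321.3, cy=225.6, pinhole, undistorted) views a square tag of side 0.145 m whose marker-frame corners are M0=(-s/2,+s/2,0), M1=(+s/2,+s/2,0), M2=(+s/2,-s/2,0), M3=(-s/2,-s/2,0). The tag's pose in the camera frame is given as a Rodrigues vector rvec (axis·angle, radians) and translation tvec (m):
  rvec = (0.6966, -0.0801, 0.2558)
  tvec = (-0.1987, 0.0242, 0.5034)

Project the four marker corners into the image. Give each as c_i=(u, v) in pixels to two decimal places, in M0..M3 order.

Intrinsics K: fx=526.3, fy=870.7, cx=321.3, cy=225.6
Marker side s = 0.145 m; corners in marker frame (Z=0):
  M0 = (-0.0725, +0.0725, 0)
  M1 = (+0.0725, +0.0725, 0)
  M2 = (+0.0725, -0.0725, 0)
  M3 = (-0.0725, -0.0725, 0)
rvec = (0.6966, -0.0801, 0.2558), |rvec| = θ = 0.74639 rad = 42.765°
Rodrigues: sinθ=0.67899, 1−cosθ=0.26586; R = I + sinθ·[k]× + (1−cosθ)·[k]×²:
    [+0.96571 -0.25933 +0.01217]
    [+0.20607 +0.73721 -0.64348]
    [+0.15790 +0.62392 +0.76537]
t = (-0.1987, 0.0242, 0.5034) m
M0: Pc = R·M0+t = (-0.28752, +0.06271, +0.53719); u = 526.3·(-0.28752)/0.53719 + 321.3 = 39.6111, v = 870.7·(+0.06271)/0.53719 + 225.6 = 327.2388
M1: Pc = R·M1+t = (-0.14749, +0.09259, +0.56008); u = 526.3·(-0.14749)/0.56008 + 321.3 = 182.7087, v = 870.7·(+0.09259)/0.56008 + 225.6 = 369.5363
M2: Pc = R·M2+t = (-0.10988, -0.01431, +0.46961); u = 526.3·(-0.10988)/0.46961 + 321.3 = 198.1515, v = 870.7·(-0.01431)/0.46961 + 225.6 = 199.0737
M3: Pc = R·M3+t = (-0.24991, -0.04419, +0.44672); u = 526.3·(-0.24991)/0.44672 + 321.3 = 26.8656, v = 870.7·(-0.04419)/0.44672 + 225.6 = 139.4734

c0=(39.61, 327.24) c1=(182.71, 369.54) c2=(198.15, 199.07) c3=(26.87, 139.47)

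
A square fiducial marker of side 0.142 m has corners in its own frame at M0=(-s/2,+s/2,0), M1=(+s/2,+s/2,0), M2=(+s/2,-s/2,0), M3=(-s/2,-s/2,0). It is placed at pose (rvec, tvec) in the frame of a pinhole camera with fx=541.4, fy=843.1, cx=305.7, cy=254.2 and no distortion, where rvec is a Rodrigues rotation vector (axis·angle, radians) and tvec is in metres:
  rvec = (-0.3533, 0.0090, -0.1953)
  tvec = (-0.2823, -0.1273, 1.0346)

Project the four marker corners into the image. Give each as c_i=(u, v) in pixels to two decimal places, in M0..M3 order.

c0=(123.91, 213.73) c1=(199.09, 191.20) c2=(190.35, 90.33) c3=(118.62, 111.47)

Intrinsics K: fx=541.4, fy=843.1, cx=305.7, cy=254.2
Marker side s = 0.142 m; corners in marker frame (Z=0):
  M0 = (-0.0710, +0.0710, 0)
  M1 = (+0.0710, +0.0710, 0)
  M2 = (+0.0710, -0.0710, 0)
  M3 = (-0.0710, -0.0710, 0)
rvec = (-0.3533, 0.0090, -0.1953), |rvec| = θ = 0.40379 rad = 23.135°
Rodrigues: sinθ=0.39290, 1−cosθ=0.08042; R = I + sinθ·[k]× + (1−cosθ)·[k]×²:
    [+0.98115 +0.18847 +0.04279]
    [-0.19160 +0.91962 +0.34291]
    [+0.02528 -0.34464 +0.93839]
t = (-0.2823, -0.1273, 1.0346) m
M0: Pc = R·M0+t = (-0.33858, -0.04840, +1.00834); u = 541.4·(-0.33858)/1.00834 + 305.7 = 123.9080, v = 843.1·(-0.04840)/1.00834 + 254.2 = 213.7287
M1: Pc = R·M1+t = (-0.19926, -0.07561, +1.01192); u = 541.4·(-0.19926)/1.01192 + 305.7 = 199.0933, v = 843.1·(-0.07561)/1.01192 + 254.2 = 191.2037
M2: Pc = R·M2+t = (-0.22602, -0.20620, +1.06086); u = 541.4·(-0.22602)/1.06086 + 305.7 = 190.3534, v = 843.1·(-0.20620)/1.06086 + 254.2 = 90.3293
M3: Pc = R·M3+t = (-0.36534, -0.17899, +1.05728); u = 541.4·(-0.36534)/1.05728 + 305.7 = 118.6186, v = 843.1·(-0.17899)/1.05728 + 254.2 = 111.4692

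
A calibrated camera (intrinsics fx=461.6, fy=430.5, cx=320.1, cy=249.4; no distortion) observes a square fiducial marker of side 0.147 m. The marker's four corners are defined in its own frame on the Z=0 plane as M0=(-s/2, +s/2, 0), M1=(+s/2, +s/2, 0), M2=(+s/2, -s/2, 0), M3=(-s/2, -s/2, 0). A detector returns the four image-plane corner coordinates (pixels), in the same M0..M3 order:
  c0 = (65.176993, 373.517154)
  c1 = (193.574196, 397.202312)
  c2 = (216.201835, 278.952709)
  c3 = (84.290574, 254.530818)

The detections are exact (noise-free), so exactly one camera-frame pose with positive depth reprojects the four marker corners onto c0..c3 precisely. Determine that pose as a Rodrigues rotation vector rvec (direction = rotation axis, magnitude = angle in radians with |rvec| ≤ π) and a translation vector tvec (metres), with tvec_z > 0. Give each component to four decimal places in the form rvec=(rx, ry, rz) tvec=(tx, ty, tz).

Intrinsics K: fx=461.6, fy=430.5, cx=320.1, cy=249.4
Marker side s = 0.147 m; corners in marker frame (Z=0):
  M0 = (-0.0735, +0.0735, 0)
  M1 = (+0.0735, +0.0735, 0)
  M2 = (+0.0735, -0.0735, 0)
  M3 = (-0.0735, -0.0735, 0)
Detected image corners:
  c0 = (65.176993, 373.517154) px
  c1 = (193.574196, 397.202312) px
  c2 = (216.201835, 278.952709) px
  c3 = (84.290574, 254.530818) px
Planar DLT: solve 8×8 A·h = b for H (H[2,2]=1):
  H  [+885.91890 -116.19370 +139.69263]
  H  [+165.17659 +867.06267 +326.85907]
  H  [+0.00485 +0.18445 +1.00000]
B = K⁻¹H; ‖b₁‖=1.953371, ‖b₂‖=1.953371; λ = 2/(‖b₁‖+‖b₂‖) = 0.511936, sign → tz>0 ⇒ λ=+0.511936
r₁ = λ·B[:,0] = (+0.98080,+0.19498,+0.00248); r₂ = λ·B[:,1] = (-0.19434,+0.97638,+0.09442)
r₃ = r₁×r₂ = (+0.01599,-0.09309,+0.99553); SVD([r₁ r₂ r₃]) → R = UVᵀ:
  R  [+0.98080 -0.19434 +0.01599]
  R  [+0.19498 +0.97638 -0.09309]
  R  [+0.00248 +0.09442 +0.99553]
t = (-0.20008, +0.09211, +0.51194) m
tr R = 2.952711; θ = arccos((tr R − 1)/2) = 0.217892 rad = 12.484°
axis k = ((R−Rᵀ)₃₂, (R−Rᵀ)₁₃, (R−Rᵀ)₂₁) / (2 sinθ) = (+0.433725, +0.031236, +0.900504)
rvec = θ·k = (+0.094505, +0.006806, +0.196213)

rvec=(0.0945, 0.0068, 0.1962) tvec=(-0.2001, 0.0921, 0.5119)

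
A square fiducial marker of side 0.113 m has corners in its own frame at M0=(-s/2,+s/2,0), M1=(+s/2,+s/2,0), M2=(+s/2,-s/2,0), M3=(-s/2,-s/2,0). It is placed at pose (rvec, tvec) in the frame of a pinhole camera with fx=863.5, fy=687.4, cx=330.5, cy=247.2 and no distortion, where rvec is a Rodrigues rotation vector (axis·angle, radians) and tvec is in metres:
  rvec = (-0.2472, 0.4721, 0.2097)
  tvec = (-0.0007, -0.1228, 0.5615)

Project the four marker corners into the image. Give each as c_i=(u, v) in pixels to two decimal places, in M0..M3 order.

c0=(234.41, 155.35) c1=(386.57, 166.99) c2=(430.07, 34.92) c3=(279.37, 35.45)

Intrinsics K: fx=863.5, fy=687.4, cx=330.5, cy=247.2
Marker side s = 0.113 m; corners in marker frame (Z=0):
  M0 = (-0.0565, +0.0565, 0)
  M1 = (+0.0565, +0.0565, 0)
  M2 = (+0.0565, -0.0565, 0)
  M3 = (-0.0565, -0.0565, 0)
rvec = (-0.2472, 0.4721, 0.2097), |rvec| = θ = 0.57268 rad = 32.812°
Rodrigues: sinθ=0.54188, 1−cosθ=0.15955; R = I + sinθ·[k]× + (1−cosθ)·[k]×²:
    [+0.87018 -0.25520 +0.42150]
    [+0.14165 +0.94888 +0.28207]
    [-0.47193 -0.18575 +0.86185]
t = (-0.0007, -0.1228, 0.5615) m
M0: Pc = R·M0+t = (-0.06428, -0.07719, +0.57767); u = 863.5·(-0.06428)/0.57767 + 330.5 = 234.4084, v = 687.4·(-0.07719)/0.57767 + 247.2 = 155.3456
M1: Pc = R·M1+t = (+0.03405, -0.06119, +0.52434); u = 863.5·(+0.03405)/0.52434 + 330.5 = 386.5687, v = 687.4·(-0.06119)/0.52434 + 247.2 = 166.9877
M2: Pc = R·M2+t = (+0.06288, -0.16841, +0.54533); u = 863.5·(+0.06288)/0.54533 + 330.5 = 430.0731, v = 687.4·(-0.16841)/0.54533 + 247.2 = 34.9178
M3: Pc = R·M3+t = (-0.03545, -0.18441, +0.59866); u = 863.5·(-0.03545)/0.59866 + 330.5 = 279.3723, v = 687.4·(-0.18441)/0.59866 + 247.2 = 35.4487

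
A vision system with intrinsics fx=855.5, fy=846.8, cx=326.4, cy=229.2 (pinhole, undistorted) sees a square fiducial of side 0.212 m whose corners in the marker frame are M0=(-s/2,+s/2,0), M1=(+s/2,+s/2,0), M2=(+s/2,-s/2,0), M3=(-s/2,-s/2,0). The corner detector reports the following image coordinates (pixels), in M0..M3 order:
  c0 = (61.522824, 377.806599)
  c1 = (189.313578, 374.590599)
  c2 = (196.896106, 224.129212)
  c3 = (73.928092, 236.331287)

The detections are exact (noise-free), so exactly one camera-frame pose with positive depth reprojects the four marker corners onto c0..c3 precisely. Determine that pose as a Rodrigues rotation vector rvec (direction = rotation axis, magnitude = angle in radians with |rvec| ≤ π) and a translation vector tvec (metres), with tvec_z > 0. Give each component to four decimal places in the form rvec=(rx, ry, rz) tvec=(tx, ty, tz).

Intrinsics K: fx=855.5, fy=846.8, cx=326.4, cy=229.2
Marker side s = 0.212 m; corners in marker frame (Z=0):
  M0 = (-0.1060, +0.1060, 0)
  M1 = (+0.1060, +0.1060, 0)
  M2 = (+0.1060, -0.1060, 0)
  M3 = (-0.1060, -0.1060, 0)
Detected image corners:
  c0 = (61.522824, 377.806599) px
  c1 = (189.313578, 374.590599) px
  c2 = (196.896106, 224.129212) px
  c3 = (73.928092, 236.331287) px
Planar DLT: solve 8×8 A·h = b for H (H[2,2]=1):
  H  [+551.87869 -74.29813 +128.52222]
  H  [-128.16414 +625.55756 +301.74807]
  H  [-0.30124 -0.20545 +1.00000]
B = K⁻¹H; ‖b₁‖=0.820523, ‖b₂‖=0.820523; λ = 2/(‖b₁‖+‖b₂‖) = 1.218736, sign → tz>0 ⇒ λ=+1.218736
r₁ = λ·B[:,0] = (+0.92627,-0.08509,-0.36713); r₂ = λ·B[:,1] = (-0.01031,+0.96809,-0.25039)
r₃ = r₁×r₂ = (+0.37672,+0.23572,+0.89584); SVD([r₁ r₂ r₃]) → R = UVᵀ:
  R  [+0.92627 -0.01031 +0.37672]
  R  [-0.08509 +0.96809 +0.23572]
  R  [-0.36713 -0.25039 +0.89584]
t = (-0.28189, +0.10441, +1.21874) m
tr R = 2.790197; θ = arccos((tr R − 1)/2) = 0.462144 rad = 26.479°
axis k = ((R−Rᵀ)₃₂, (R−Rᵀ)₁₃, (R−Rᵀ)₂₁) / (2 sinθ) = (-0.545122, +0.834153, -0.083854)
rvec = θ·k = (-0.251925, +0.385499, -0.038753)

rvec=(-0.2519, 0.3855, -0.0388) tvec=(-0.2819, 0.1044, 1.2187)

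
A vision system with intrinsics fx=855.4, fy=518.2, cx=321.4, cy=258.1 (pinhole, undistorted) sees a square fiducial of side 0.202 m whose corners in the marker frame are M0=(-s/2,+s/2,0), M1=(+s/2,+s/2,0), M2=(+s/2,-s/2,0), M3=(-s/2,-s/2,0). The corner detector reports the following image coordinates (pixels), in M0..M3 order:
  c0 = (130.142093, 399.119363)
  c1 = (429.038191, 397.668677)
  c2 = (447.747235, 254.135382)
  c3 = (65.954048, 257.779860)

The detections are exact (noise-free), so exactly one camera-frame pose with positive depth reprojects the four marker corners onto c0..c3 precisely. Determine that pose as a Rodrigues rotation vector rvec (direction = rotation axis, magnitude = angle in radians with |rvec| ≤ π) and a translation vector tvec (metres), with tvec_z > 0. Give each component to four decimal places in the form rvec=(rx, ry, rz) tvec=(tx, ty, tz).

rvec=(0.6716, 0.0218, -0.0244) tvec=(-0.0317, 0.0772, 0.5142)

Intrinsics K: fx=855.4, fy=518.2, cx=321.4, cy=258.1
Marker side s = 0.202 m; corners in marker frame (Z=0):
  M0 = (-0.1010, +0.1010, 0)
  M1 = (+0.1010, +0.1010, 0)
  M2 = (+0.1010, -0.1010, 0)
  M3 = (-0.1010, -0.1010, 0)
Detected image corners:
  c0 = (130.142093, 399.119363) px
  c1 = (429.038191, 397.668677) px
  c2 = (447.747235, 254.135382) px
  c3 = (65.954048, 257.779860) px
Planar DLT: solve 8×8 A·h = b for H (H[2,2]=1):
  H  [+1645.16090 +438.09786 +268.67054]
  H  [-29.81734 +1100.79750 +335.88233]
  H  [-0.05462 +1.20943 +1.00000]
B = K⁻¹H; ‖b₁‖=1.944789, ‖b₂‖=1.944789; λ = 2/(‖b₁‖+‖b₂‖) = 0.514194, sign → tz>0 ⇒ λ=+0.514194
r₁ = λ·B[:,0] = (+0.99948,-0.01560,-0.02808); r₂ = λ·B[:,1] = (+0.02969,+0.78255,+0.62188)
r₃ = r₁×r₂ = (+0.01228,-0.62240,+0.78261); SVD([r₁ r₂ r₃]) → R = UVᵀ:
  R  [+0.99948 +0.02969 +0.01228]
  R  [-0.01560 +0.78255 -0.62240]
  R  [-0.02808 +0.62188 +0.78261]
t = (-0.03170, +0.07718, +0.51419) m
tr R = 2.564638; θ = arccos((tr R − 1)/2) = 0.672416 rad = 38.527°
axis k = ((R−Rᵀ)₃₂, (R−Rᵀ)₁₃, (R−Rᵀ)₂₁) / (2 sinθ) = (+0.998814, +0.032396, -0.036353)
rvec = θ·k = (+0.671619, +0.021784, -0.024444)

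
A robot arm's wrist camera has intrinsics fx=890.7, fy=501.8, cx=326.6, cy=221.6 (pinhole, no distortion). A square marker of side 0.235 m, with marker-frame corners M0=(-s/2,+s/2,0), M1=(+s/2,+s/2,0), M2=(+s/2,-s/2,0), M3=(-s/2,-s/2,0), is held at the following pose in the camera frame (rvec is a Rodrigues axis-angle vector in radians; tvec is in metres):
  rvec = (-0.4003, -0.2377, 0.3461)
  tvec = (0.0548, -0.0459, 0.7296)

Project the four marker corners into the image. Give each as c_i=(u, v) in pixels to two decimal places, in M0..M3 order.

Intrinsics K: fx=890.7, fy=501.8, cx=326.6, cy=221.6
Marker side s = 0.235 m; corners in marker frame (Z=0):
  M0 = (-0.1175, +0.1175, 0)
  M1 = (+0.1175, +0.1175, 0)
  M2 = (+0.1175, -0.1175, 0)
  M3 = (-0.1175, -0.1175, 0)
rvec = (-0.4003, -0.2377, 0.3461), |rvec| = θ = 0.58011 rad = 33.238°
Rodrigues: sinθ=0.54812, 1−cosθ=0.16360; R = I + sinθ·[k]× + (1−cosθ)·[k]×²:
    [+0.91430 -0.28076 -0.29194]
    [+0.37327 +0.86387 +0.33823]
    [+0.15724 -0.41822 +0.89463]
t = (0.0548, -0.0459, 0.7296) m
M0: Pc = R·M0+t = (-0.08562, +0.01175, +0.66198); u = 890.7·(-0.08562)/0.66198 + 326.6 = 211.3993, v = 501.8·(+0.01175)/0.66198 + 221.6 = 230.5035
M1: Pc = R·M1+t = (+0.12924, +0.09946, +0.69894); u = 890.7·(+0.12924)/0.69894 + 326.6 = 491.3012, v = 501.8·(+0.09946)/0.69894 + 221.6 = 293.0099
M2: Pc = R·M2+t = (+0.19522, -0.10355, +0.79722); u = 890.7·(+0.19522)/0.79722 + 326.6 = 544.7112, v = 501.8·(-0.10355)/0.79722 + 221.6 = 156.4242
M3: Pc = R·M3+t = (-0.01964, -0.19126, +0.76026); u = 890.7·(-0.01964)/0.76026 + 326.6 = 303.5886, v = 501.8·(-0.19126)/0.76026 + 221.6 = 95.3596

c0=(211.40, 230.50) c1=(491.30, 293.01) c2=(544.71, 156.42) c3=(303.59, 95.36)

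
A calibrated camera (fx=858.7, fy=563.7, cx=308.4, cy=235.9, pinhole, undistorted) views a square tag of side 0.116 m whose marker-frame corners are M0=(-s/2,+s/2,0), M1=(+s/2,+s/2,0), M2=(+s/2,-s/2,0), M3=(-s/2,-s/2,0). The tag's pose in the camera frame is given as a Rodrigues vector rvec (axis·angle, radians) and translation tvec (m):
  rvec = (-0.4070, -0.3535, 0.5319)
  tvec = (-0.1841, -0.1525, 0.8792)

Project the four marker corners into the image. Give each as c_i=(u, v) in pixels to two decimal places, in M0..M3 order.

Intrinsics K: fx=858.7, fy=563.7, cx=308.4, cy=235.9
Marker side s = 0.116 m; corners in marker frame (Z=0):
  M0 = (-0.0580, +0.0580, 0)
  M1 = (+0.0580, +0.0580, 0)
  M2 = (+0.0580, -0.0580, 0)
  M3 = (-0.0580, -0.0580, 0)
rvec = (-0.4070, -0.3535, 0.5319), |rvec| = θ = 0.75732 rad = 43.391°
Rodrigues: sinθ=0.68697, 1−cosθ=0.27332; R = I + sinθ·[k]× + (1−cosθ)·[k]×²:
    [+0.80562 -0.41393 -0.42383]
    [+0.55106 +0.78623 +0.27959]
    [+0.21750 -0.45880 +0.86151]
t = (-0.1841, -0.1525, 0.8792) m
M0: Pc = R·M0+t = (-0.25483, -0.13886, +0.83997); u = 858.7·(-0.25483)/0.83997 + 308.4 = 47.8849, v = 563.7·(-0.13886)/0.83997 + 235.9 = 142.7123
M1: Pc = R·M1+t = (-0.16138, -0.07494, +0.86520); u = 858.7·(-0.16138)/0.86520 + 308.4 = 148.2314, v = 563.7·(-0.07494)/0.86520 + 235.9 = 187.0768
M2: Pc = R·M2+t = (-0.11337, -0.16614, +0.91843); u = 858.7·(-0.11337)/0.91843 + 308.4 = 202.4063, v = 563.7·(-0.16614)/0.91843 + 235.9 = 133.9285
M3: Pc = R·M3+t = (-0.20682, -0.23006, +0.89320); u = 858.7·(-0.20682)/0.89320 + 308.4 = 109.5693, v = 563.7·(-0.23006)/0.89320 + 235.9 = 90.7062

c0=(47.88, 142.71) c1=(148.23, 187.08) c2=(202.41, 133.93) c3=(109.57, 90.71)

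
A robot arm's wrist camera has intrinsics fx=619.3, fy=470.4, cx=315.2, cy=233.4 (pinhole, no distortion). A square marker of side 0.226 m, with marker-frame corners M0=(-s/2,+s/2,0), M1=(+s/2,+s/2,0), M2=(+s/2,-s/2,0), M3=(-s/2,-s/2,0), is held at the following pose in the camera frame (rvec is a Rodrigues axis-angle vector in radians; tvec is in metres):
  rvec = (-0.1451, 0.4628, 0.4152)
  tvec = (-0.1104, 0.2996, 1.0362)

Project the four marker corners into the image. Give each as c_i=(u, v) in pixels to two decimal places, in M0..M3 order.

Intrinsics K: fx=619.3, fy=470.4, cx=315.2, cy=233.4
Marker side s = 0.226 m; corners in marker frame (Z=0):
  M0 = (-0.1130, +0.1130, 0)
  M1 = (+0.1130, +0.1130, 0)
  M2 = (+0.1130, -0.1130, 0)
  M3 = (-0.1130, -0.1130, 0)
rvec = (-0.1451, 0.4628, 0.4152), |rvec| = θ = 0.63846 rad = 36.581°
Rodrigues: sinθ=0.59596, 1−cosθ=0.19698; R = I + sinθ·[k]× + (1−cosθ)·[k]×²:
    [+0.81319 -0.42001 +0.40288]
    [+0.35511 +0.90652 +0.22830]
    [-0.46111 -0.04258 +0.88632]
t = (-0.1104, 0.2996, 1.0362) m
M0: Pc = R·M0+t = (-0.24975, +0.36191, +1.08349); u = 619.3·(-0.24975)/1.08349 + 315.2 = 172.4475, v = 470.4·(+0.36191)/1.08349 + 233.4 = 390.5233
M1: Pc = R·M1+t = (-0.06597, +0.44216, +0.97928); u = 619.3·(-0.06597)/0.97928 + 315.2 = 273.4799, v = 470.4·(+0.44216)/0.97928 + 233.4 = 445.7941
M2: Pc = R·M2+t = (+0.02895, +0.23729, +0.98891); u = 619.3·(+0.02895)/0.98891 + 315.2 = 333.3310, v = 470.4·(+0.23729)/0.98891 + 233.4 = 346.2737
M3: Pc = R·M3+t = (-0.15483, +0.15704, +1.09312); u = 619.3·(-0.15483)/1.09312 + 315.2 = 227.4824, v = 470.4·(+0.15704)/1.09312 + 233.4 = 300.9771

c0=(172.45, 390.52) c1=(273.48, 445.79) c2=(333.33, 346.27) c3=(227.48, 300.98)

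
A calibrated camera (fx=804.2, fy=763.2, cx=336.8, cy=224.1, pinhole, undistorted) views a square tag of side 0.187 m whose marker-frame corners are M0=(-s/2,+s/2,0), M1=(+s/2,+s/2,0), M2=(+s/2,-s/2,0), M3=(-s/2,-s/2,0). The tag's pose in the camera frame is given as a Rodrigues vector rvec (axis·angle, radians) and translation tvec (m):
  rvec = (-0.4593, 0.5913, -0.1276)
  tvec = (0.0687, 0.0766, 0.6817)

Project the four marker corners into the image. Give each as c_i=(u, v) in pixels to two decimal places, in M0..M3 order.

c0=(325.35, 427.30) c1=(533.29, 400.83) c2=(511.77, 190.60) c3=(329.28, 240.06)

Intrinsics K: fx=804.2, fy=763.2, cx=336.8, cy=224.1
Marker side s = 0.187 m; corners in marker frame (Z=0):
  M0 = (-0.0935, +0.0935, 0)
  M1 = (+0.0935, +0.0935, 0)
  M2 = (+0.0935, -0.0935, 0)
  M3 = (-0.0935, -0.0935, 0)
rvec = (-0.4593, 0.5913, -0.1276), |rvec| = θ = 0.75952 rad = 43.517°
Rodrigues: sinθ=0.68858, 1−cosθ=0.27483; R = I + sinθ·[k]× + (1−cosθ)·[k]×²:
    [+0.82567 -0.01371 +0.56399]
    [-0.24507 +0.89174 +0.38045]
    [-0.50815 -0.45234 +0.73292]
t = (0.0687, 0.0766, 0.6817) m
M0: Pc = R·M0+t = (-0.00978, +0.18289, +0.68692); u = 804.2·(-0.00978)/0.68692 + 336.8 = 325.3482, v = 763.2·(+0.18289)/0.68692 + 224.1 = 427.3017
M1: Pc = R·M1+t = (+0.14462, +0.13706, +0.59189); u = 804.2·(+0.14462)/0.59189 + 336.8 = 533.2914, v = 763.2·(+0.13706)/0.59189 + 224.1 = 400.8325
M2: Pc = R·M2+t = (+0.14718, -0.02969, +0.67648); u = 804.2·(+0.14718)/0.67648 + 336.8 = 511.7691, v = 763.2·(-0.02969)/0.67648 + 224.1 = 190.6023
M3: Pc = R·M3+t = (-0.00722, +0.01614, +0.77151); u = 804.2·(-0.00722)/0.77151 + 336.8 = 329.2757, v = 763.2·(+0.01614)/0.77151 + 224.1 = 240.0627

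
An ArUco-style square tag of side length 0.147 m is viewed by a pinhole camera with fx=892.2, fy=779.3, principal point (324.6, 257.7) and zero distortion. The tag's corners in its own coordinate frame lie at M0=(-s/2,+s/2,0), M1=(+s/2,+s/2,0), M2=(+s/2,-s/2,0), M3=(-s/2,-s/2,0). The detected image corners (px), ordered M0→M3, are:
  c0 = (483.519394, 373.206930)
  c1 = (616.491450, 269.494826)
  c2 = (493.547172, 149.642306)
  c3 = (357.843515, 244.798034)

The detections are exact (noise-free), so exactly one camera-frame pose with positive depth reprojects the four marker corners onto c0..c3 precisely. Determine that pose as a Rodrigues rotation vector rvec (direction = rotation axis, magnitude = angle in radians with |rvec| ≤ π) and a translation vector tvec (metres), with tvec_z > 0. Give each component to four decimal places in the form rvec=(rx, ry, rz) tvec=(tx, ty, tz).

rvec=(-0.1966, -0.1850, -0.6843) tvec=(0.1288, -0.0004, 0.7001)

Intrinsics K: fx=892.2, fy=779.3, cx=324.6, cy=257.7
Marker side s = 0.147 m; corners in marker frame (Z=0):
  M0 = (-0.0735, +0.0735, 0)
  M1 = (+0.0735, +0.0735, 0)
  M2 = (+0.0735, -0.0735, 0)
  M3 = (-0.0735, -0.0735, 0)
Detected image corners:
  c0 = (483.519394, 373.206930) px
  c1 = (616.491450, 269.494826) px
  c2 = (493.547172, 149.642306) px
  c3 = (357.843515, 244.798034) px
Planar DLT: solve 8×8 A·h = b for H (H[2,2]=1):
  H  [+1076.40030 +762.60416 +488.71853]
  H  [-589.73341 +799.69927 +257.29453]
  H  [+0.33293 -0.16976 +1.00000]
B = K⁻¹H; ‖b₁‖=1.428355, ‖b₂‖=1.428355; λ = 2/(‖b₁‖+‖b₂‖) = 0.700106, sign → tz>0 ⇒ λ=+0.700106
r₁ = λ·B[:,0] = (+0.75985,-0.60688,+0.23309); r₂ = λ·B[:,1] = (+0.64165,+0.75773,-0.11885)
r₃ = r₁×r₂ = (-0.10449,+0.23987,+0.96517); SVD([r₁ r₂ r₃]) → R = UVᵀ:
  R  [+0.75985 +0.64165 -0.10449]
  R  [-0.60688 +0.75773 +0.23987]
  R  [+0.23309 -0.11885 +0.96517]
t = (+0.12878, -0.00036, +0.70011) m
tr R = 2.482744; θ = arccos((tr R − 1)/2) = 0.735684 rad = 42.152°
axis k = ((R−Rᵀ)₃₂, (R−Rᵀ)₁₃, (R−Rᵀ)₂₁) / (2 sinθ) = (-0.267260, -0.251515, -0.930222)
rvec = θ·k = (-0.196619, -0.185036, -0.684349)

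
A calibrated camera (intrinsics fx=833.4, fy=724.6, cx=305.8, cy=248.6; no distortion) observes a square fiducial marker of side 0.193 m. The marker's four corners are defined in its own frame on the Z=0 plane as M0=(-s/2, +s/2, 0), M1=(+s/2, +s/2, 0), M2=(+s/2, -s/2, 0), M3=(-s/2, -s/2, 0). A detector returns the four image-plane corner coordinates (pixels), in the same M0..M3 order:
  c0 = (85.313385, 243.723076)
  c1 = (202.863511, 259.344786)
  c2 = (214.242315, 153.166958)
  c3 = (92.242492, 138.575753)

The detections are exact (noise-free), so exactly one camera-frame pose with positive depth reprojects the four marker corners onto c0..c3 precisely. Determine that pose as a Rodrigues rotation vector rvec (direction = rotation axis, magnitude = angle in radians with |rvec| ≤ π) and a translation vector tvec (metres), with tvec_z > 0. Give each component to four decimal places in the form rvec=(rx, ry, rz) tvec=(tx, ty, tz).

Intrinsics K: fx=833.4, fy=724.6, cx=305.8, cy=248.6
Marker side s = 0.193 m; corners in marker frame (Z=0):
  M0 = (-0.0965, +0.0965, 0)
  M1 = (+0.0965, +0.0965, 0)
  M2 = (+0.0965, -0.0965, 0)
  M3 = (-0.0965, -0.0965, 0)
Detected image corners:
  c0 = (85.313385, 243.723076) px
  c1 = (202.863511, 259.344786) px
  c2 = (214.242315, 153.166958) px
  c3 = (92.242492, 138.575753) px
Planar DLT: solve 8×8 A·h = b for H (H[2,2]=1):
  H  [+608.90985 -19.60464 +148.13681]
  H  [+62.97824 +584.53026 +199.59764]
  H  [-0.07721 +0.18659 +1.00000]
B = K⁻¹H; ‖b₁‖=0.771264, ‖b₂‖=0.771264; λ = 2/(‖b₁‖+‖b₂‖) = 1.296574, sign → tz>0 ⇒ λ=+1.296574
r₁ = λ·B[:,0] = (+0.98405,+0.14704,-0.10011); r₂ = λ·B[:,1] = (-0.11927,+0.96294,+0.24193)
r₃ = r₁×r₂ = (+0.13197,-0.22613,+0.96512); SVD([r₁ r₂ r₃]) → R = UVᵀ:
  R  [+0.98405 -0.11927 +0.13197]
  R  [+0.14704 +0.96294 -0.22613]
  R  [-0.10011 +0.24193 +0.96512]
t = (-0.24529, -0.08768, +1.29657) m
tr R = 2.912105; θ = arccos((tr R − 1)/2) = 0.297567 rad = 17.049°
axis k = ((R−Rᵀ)₃₂, (R−Rᵀ)₁₃, (R−Rᵀ)₂₁) / (2 sinθ) = (+0.798196, +0.395771, +0.454146)
rvec = θ·k = (+0.237517, +0.117768, +0.135139)

rvec=(0.2375, 0.1178, 0.1351) tvec=(-0.2453, -0.0877, 1.2966)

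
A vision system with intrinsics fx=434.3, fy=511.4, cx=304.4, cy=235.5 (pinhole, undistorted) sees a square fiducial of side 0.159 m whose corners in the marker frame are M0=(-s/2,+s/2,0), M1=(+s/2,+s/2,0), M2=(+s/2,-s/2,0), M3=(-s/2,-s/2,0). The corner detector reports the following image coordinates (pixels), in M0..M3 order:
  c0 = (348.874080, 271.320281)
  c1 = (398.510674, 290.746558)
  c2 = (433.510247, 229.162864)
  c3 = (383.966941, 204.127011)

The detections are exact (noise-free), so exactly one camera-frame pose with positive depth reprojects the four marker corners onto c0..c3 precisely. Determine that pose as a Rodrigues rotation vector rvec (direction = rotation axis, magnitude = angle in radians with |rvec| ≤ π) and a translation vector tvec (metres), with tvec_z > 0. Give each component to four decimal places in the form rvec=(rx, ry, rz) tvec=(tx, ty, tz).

Intrinsics K: fx=434.3, fy=511.4, cx=304.4, cy=235.5
Marker side s = 0.159 m; corners in marker frame (Z=0):
  M0 = (-0.0795, +0.0795, 0)
  M1 = (+0.0795, +0.0795, 0)
  M2 = (+0.0795, -0.0795, 0)
  M3 = (-0.0795, -0.0795, 0)
Detected image corners:
  c0 = (348.874080, 271.320281) px
  c1 = (398.510674, 290.746558) px
  c2 = (433.510247, 229.162864) px
  c3 = (383.966941, 204.127011) px
Planar DLT: solve 8×8 A·h = b for H (H[2,2]=1):
  H  [+485.49132 -102.34966 +391.66980]
  H  [+249.81462 +479.42850 +250.00366]
  H  [+0.44374 +0.30177 +1.00000]
B = K⁻¹H; ‖b₁‖=0.963670, ‖b₂‖=0.963670; λ = 2/(‖b₁‖+‖b₂‖) = 1.037699, sign → tz>0 ⇒ λ=+1.037699
r₁ = λ·B[:,0] = (+0.83727,+0.29486,+0.46047); r₂ = λ·B[:,1] = (-0.46403,+0.82862,+0.31314)
r₃ = r₁×r₂ = (-0.28922,-0.47586,+0.83061); SVD([r₁ r₂ r₃]) → R = UVᵀ:
  R  [+0.83727 -0.46403 -0.28922]
  R  [+0.29486 +0.82862 -0.47586]
  R  [+0.46047 +0.31314 +0.83061]
t = (+0.20852, +0.02943, +1.03770) m
tr R = 2.496502; θ = arccos((tr R − 1)/2) = 0.725375 rad = 41.561°
axis k = ((R−Rᵀ)₃₂, (R−Rᵀ)₁₃, (R−Rᵀ)₂₁) / (2 sinθ) = (+0.594654, -0.565021, +0.571960)
rvec = θ·k = (+0.431347, -0.409852, +0.414885)

rvec=(0.4313, -0.4099, 0.4149) tvec=(0.2085, 0.0294, 1.0377)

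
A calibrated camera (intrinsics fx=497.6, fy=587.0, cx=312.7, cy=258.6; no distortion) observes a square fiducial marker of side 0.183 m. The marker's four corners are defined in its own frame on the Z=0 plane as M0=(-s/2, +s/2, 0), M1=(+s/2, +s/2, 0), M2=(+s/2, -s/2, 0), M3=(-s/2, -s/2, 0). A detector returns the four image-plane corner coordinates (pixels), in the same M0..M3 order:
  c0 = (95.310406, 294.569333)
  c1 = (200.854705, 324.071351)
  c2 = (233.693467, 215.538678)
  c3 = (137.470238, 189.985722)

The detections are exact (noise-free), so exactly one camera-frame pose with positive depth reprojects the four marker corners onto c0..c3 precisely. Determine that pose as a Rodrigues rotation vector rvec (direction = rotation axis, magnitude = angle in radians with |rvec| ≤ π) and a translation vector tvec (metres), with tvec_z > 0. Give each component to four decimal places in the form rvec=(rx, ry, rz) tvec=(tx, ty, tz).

Intrinsics K: fx=497.6, fy=587.0, cx=312.7, cy=258.6
Marker side s = 0.183 m; corners in marker frame (Z=0):
  M0 = (-0.0915, +0.0915, 0)
  M1 = (+0.0915, +0.0915, 0)
  M2 = (+0.0915, -0.0915, 0)
  M3 = (-0.0915, -0.0915, 0)
Detected image corners:
  c0 = (95.310406, 294.569333) px
  c1 = (200.854705, 324.071351) px
  c2 = (233.693467, 215.538678) px
  c3 = (137.470238, 189.985722) px
Planar DLT: solve 8×8 A·h = b for H (H[2,2]=1):
  H  [+539.07132 -293.37731 +167.43677]
  H  [+133.06094 +446.68880 +253.37792]
  H  [-0.06577 -0.52933 +1.00000]
B = K⁻¹H; ‖b₁‖=1.155239, ‖b₂‖=1.155239; λ = 2/(‖b₁‖+‖b₂‖) = 0.865622, sign → tz>0 ⇒ λ=+0.865622
r₁ = λ·B[:,0] = (+0.97354,+0.22130,-0.05693); r₂ = λ·B[:,1] = (-0.22242,+0.86057,-0.45820)
r₃ = r₁×r₂ = (-0.05241,+0.45874,+0.88702); SVD([r₁ r₂ r₃]) → R = UVᵀ:
  R  [+0.97354 -0.22242 -0.05241]
  R  [+0.22130 +0.86057 +0.45874]
  R  [-0.05693 -0.45820 +0.88702]
t = (-0.25270, -0.00770, +0.86562) m
tr R = 2.721136; θ = arccos((tr R − 1)/2) = 0.534413 rad = 30.620°
axis k = ((R−Rᵀ)₃₂, (R−Rᵀ)₁₃, (R−Rᵀ)₂₁) / (2 sinθ) = (-0.900138, +0.004443, +0.435582)
rvec = θ·k = (-0.481045, +0.002374, +0.232781)

rvec=(-0.4810, 0.0024, 0.2328) tvec=(-0.2527, -0.0077, 0.8656)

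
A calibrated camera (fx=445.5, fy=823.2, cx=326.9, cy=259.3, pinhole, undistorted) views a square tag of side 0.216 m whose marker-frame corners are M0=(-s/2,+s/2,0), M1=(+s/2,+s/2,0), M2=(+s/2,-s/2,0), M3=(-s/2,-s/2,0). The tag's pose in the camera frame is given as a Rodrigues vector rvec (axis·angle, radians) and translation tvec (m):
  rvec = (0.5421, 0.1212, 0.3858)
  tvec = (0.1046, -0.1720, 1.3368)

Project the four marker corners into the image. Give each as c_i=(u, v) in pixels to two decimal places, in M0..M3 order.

Intrinsics K: fx=445.5, fy=823.2, cx=326.9, cy=259.3
Marker side s = 0.216 m; corners in marker frame (Z=0):
  M0 = (-0.1080, +0.1080, 0)
  M1 = (+0.1080, +0.1080, 0)
  M2 = (+0.1080, -0.1080, 0)
  M3 = (-0.1080, -0.1080, 0)
rvec = (0.5421, 0.1212, 0.3858), |rvec| = θ = 0.67632 rad = 38.750°
Rodrigues: sinθ=0.62592, 1−cosθ=0.22012; R = I + sinθ·[k]× + (1−cosθ)·[k]×²:
    [+0.92130 -0.32544 +0.21281]
    [+0.38867 +0.78695 -0.47921]
    [-0.01152 +0.52421 +0.85151]
t = (0.1046, -0.1720, 1.3368) m
M0: Pc = R·M0+t = (-0.03005, -0.12899, +1.39466); u = 445.5·(-0.03005)/1.39466 + 326.9 = 317.3017, v = 823.2·(-0.12899)/1.39466 + 259.3 = 183.1660
M1: Pc = R·M1+t = (+0.16895, -0.04503, +1.39217); u = 445.5·(+0.16895)/1.39217 + 326.9 = 380.9659, v = 823.2·(-0.04503)/1.39217 + 259.3 = 232.6720
M2: Pc = R·M2+t = (+0.23925, -0.21501, +1.27894); u = 445.5·(+0.23925)/1.27894 + 326.9 = 410.2385, v = 823.2·(-0.21501)/1.27894 + 259.3 = 120.9044
M3: Pc = R·M3+t = (+0.04025, -0.29897, +1.28143); u = 445.5·(+0.04025)/1.28143 + 326.9 = 340.8920, v = 823.2·(-0.29897)/1.28143 + 259.3 = 67.2411

c0=(317.30, 183.17) c1=(380.97, 232.67) c2=(410.24, 120.90) c3=(340.89, 67.24)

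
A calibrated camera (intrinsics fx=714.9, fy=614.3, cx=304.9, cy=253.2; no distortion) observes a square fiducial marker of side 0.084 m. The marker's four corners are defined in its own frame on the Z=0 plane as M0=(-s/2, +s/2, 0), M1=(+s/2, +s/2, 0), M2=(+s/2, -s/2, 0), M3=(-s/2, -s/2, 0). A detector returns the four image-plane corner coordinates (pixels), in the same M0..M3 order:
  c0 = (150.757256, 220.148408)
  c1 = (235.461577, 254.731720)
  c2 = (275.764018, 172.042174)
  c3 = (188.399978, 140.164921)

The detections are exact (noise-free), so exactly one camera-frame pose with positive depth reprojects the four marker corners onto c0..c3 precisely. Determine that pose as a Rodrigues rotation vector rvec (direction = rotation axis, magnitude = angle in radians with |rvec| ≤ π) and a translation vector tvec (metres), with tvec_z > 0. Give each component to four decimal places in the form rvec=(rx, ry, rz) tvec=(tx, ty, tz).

rvec=(0.0360, 0.2899, 0.4149) tvec=(-0.0765, -0.0539, 0.5862)

Intrinsics K: fx=714.9, fy=614.3, cx=304.9, cy=253.2
Marker side s = 0.084 m; corners in marker frame (Z=0):
  M0 = (-0.0420, +0.0420, 0)
  M1 = (+0.0420, +0.0420, 0)
  M2 = (+0.0420, -0.0420, 0)
  M3 = (-0.0420, -0.0420, 0)
Detected image corners:
  c0 = (150.757256, 220.148408) px
  c1 = (235.461577, 254.731720) px
  c2 = (275.764018, 172.042174) px
  c3 = (188.399978, 140.164921) px
Planar DLT: solve 8×8 A·h = b for H (H[2,2]=1):
  H  [+926.08361 -429.81591 +211.63238]
  H  [+304.97561 +999.29818 +196.72189]
  H  [-0.46110 +0.15916 +1.00000]
B = K⁻¹H; ‖b₁‖=1.705915, ‖b₂‖=1.705915; λ = 2/(‖b₁‖+‖b₂‖) = 0.586196, sign → tz>0 ⇒ λ=+0.586196
r₁ = λ·B[:,0] = (+0.87464,+0.40243,-0.27029); r₂ = λ·B[:,1] = (-0.39223,+0.91512,+0.09330)
r₃ = r₁×r₂ = (+0.28490,+0.02441,+0.95825); SVD([r₁ r₂ r₃]) → R = UVᵀ:
  R  [+0.87464 -0.39223 +0.28490]
  R  [+0.40243 +0.91512 +0.02441]
  R  [-0.27029 +0.09330 +0.95825]
t = (-0.07648, -0.05389, +0.58620) m
tr R = 2.748009; θ = arccos((tr R − 1)/2) = 0.507413 rad = 29.073°
axis k = ((R−Rᵀ)₃₂, (R−Rᵀ)₁₃, (R−Rᵀ)₂₁) / (2 sinθ) = (+0.070882, +0.571280, +0.817689)
rvec = θ·k = (+0.035967, +0.289875, +0.414905)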